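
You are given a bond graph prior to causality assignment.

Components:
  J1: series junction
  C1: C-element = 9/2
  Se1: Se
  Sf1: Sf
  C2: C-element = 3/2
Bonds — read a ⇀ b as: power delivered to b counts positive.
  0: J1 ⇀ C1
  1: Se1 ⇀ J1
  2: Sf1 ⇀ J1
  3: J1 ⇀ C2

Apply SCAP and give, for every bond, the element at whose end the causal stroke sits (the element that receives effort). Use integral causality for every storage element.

#1 stroke at J1  (Se1 (Se) sets effort on bond)
#2 stroke at Sf1  (Sf1 fixes flow; stroke at Sf1)
#0 stroke at J1  (J1: bond 2 brought flow, rest push out)
#3 stroke at J1  (common-f at J1 fixed by 2)

bond 0 stroke at J1
bond 1 stroke at J1
bond 2 stroke at Sf1
bond 3 stroke at J1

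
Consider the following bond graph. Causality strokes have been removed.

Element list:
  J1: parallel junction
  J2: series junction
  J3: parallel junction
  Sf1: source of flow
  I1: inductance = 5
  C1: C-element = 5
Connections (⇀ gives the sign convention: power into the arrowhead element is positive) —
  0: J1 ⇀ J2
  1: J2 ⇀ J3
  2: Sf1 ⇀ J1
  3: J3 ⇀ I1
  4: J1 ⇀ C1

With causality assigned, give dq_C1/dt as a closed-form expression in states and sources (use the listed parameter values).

bond 2 stroke at Sf1  (Sf1: flow source, stroke at near end)
bond 3 stroke at I1  (I1: I, integral causality)
bond 1 stroke at J3  (J3: last free bond brings effort in)
bond 0 stroke at J2  (J2 flow already set via bond 1)
bond 4 stroke at J1  (closing 0-jn rule on J1)

dq_C1/dt = F_Sf1 - p_I1/5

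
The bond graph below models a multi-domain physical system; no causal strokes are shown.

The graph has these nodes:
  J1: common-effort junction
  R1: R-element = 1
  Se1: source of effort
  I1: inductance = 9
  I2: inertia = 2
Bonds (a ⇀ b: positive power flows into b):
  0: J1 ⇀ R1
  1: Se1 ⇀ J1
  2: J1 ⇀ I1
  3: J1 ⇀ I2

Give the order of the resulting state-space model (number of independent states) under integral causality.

2  (I1, I2 all integral)

bond 1 →J1  (source Se1 imposes e)
bond 0 →R1  (common-e at J1 fixed by 1)
bond 2 →I1  (0-jn J1 has e-setter on 1)
bond 3 →I2  (0-jn J1 has e-setter on 1)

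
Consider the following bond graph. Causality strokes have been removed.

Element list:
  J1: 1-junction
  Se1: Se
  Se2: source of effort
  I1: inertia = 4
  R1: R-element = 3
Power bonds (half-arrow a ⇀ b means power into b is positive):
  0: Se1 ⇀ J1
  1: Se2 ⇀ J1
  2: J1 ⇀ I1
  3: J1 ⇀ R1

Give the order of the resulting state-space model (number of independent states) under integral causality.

1  (I1 all integral)

b0 |J1  (Se1 (Se) sets effort on bond)
b1 |J1  (Se2 (Se) sets effort on bond)
b2 |I1  (I1 outputs flow p/I1)
b3 |J1  (J1: bond 2 brought flow, rest push out)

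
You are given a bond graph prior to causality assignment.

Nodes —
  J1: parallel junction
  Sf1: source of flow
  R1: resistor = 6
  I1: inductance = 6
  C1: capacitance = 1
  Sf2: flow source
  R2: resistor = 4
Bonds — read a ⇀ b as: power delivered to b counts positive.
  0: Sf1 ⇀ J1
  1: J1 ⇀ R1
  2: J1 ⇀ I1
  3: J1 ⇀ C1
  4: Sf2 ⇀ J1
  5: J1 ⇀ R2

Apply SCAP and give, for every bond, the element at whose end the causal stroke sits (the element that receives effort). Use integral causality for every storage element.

#0 |Sf1  (Sf1: flow source, stroke at near end)
#4 |Sf2  (source Sf2 imposes f)
#2 |I1  (I1 outputs flow p/I1)
#3 |J1  (C1 outputs effort q/C1)
#1 |R1  (0-jn J1 has e-setter on 3)
#5 |R2  (0-jn J1 has e-setter on 3)

β0 |Sf1
β1 |R1
β2 |I1
β3 |J1
β4 |Sf2
β5 |R2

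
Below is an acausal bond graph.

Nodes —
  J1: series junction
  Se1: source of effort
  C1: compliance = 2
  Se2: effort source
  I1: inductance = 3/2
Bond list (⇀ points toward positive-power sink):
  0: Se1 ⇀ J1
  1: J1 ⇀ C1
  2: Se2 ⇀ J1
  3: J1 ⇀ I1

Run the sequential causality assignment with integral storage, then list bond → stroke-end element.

β0 |J1
β1 |J1
β2 |J1
β3 |I1

b0 stroke→J1  (Se1: effort source, stroke at far end)
b2 stroke→J1  (Se2 (Se) sets effort on bond)
b1 stroke→J1  (C1 outputs effort q/C1)
b3 stroke→I1  (closing 1-jn rule on J1)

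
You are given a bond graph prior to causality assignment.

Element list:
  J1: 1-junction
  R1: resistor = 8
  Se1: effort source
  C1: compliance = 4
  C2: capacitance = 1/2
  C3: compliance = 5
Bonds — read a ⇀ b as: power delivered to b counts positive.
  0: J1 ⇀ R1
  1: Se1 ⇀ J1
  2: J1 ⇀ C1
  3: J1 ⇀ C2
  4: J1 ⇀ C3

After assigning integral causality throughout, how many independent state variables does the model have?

3  (C1, C2, C3 all integral)

b1 stroke→J1  (Se1 (Se) sets effort on bond)
b2 stroke→J1  (prefer integral on C1)
b3 stroke→J1  (prefer integral on C2)
b4 stroke→J1  (prefer integral on C3)
b0 stroke→R1  (J1: last free bond brings flow in)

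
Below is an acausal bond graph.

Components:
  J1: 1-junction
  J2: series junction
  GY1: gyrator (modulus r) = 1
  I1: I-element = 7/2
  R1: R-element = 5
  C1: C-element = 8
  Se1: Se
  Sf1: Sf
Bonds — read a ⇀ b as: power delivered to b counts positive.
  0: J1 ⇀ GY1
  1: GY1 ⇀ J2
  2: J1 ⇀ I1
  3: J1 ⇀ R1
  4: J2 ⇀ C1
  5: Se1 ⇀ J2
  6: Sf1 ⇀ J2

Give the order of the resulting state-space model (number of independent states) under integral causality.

2  (C1, I1 all integral)

β5 stroke at J2  (Se1: effort source, stroke at far end)
β6 stroke at Sf1  (Sf1 fixes flow; stroke at Sf1)
β1 stroke at J2  (1-jn J2 has f-setter on 6)
β4 stroke at J2  (J2: bond 6 brought flow, rest push out)
β0 stroke at J1  (GY1 both-in/both-out from 1)
β2 stroke at I1  (I1: I, integral causality)
β3 stroke at J1  (J1: bond 2 brought flow, rest push out)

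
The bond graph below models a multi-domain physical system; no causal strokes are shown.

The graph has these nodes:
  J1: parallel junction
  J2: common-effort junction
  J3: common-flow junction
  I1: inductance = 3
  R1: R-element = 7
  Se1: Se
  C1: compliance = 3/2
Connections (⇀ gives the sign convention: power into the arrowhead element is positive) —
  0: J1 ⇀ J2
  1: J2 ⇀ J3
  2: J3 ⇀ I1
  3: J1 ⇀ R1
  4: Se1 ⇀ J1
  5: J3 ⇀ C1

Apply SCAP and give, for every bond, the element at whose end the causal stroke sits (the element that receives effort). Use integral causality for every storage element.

#4 →J1  (Se1: effort source, stroke at far end)
#0 →J2  (common-e at J1 fixed by 4)
#3 →R1  (common-e at J1 fixed by 4)
#1 →J3  (common-e at J2 fixed by 0)
#2 →I1  (I1: I, integral causality)
#5 →J3  (J3 flow already set via bond 2)

#0 stroke→J2
#1 stroke→J3
#2 stroke→I1
#3 stroke→R1
#4 stroke→J1
#5 stroke→J3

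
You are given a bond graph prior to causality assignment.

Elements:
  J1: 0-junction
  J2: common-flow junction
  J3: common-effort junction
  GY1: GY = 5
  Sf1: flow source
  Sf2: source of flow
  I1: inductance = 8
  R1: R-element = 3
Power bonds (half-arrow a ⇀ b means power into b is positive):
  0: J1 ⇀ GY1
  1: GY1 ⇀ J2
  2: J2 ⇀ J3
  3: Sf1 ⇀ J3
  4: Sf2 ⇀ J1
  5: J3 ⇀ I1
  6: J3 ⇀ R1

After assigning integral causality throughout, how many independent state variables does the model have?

#3 stroke at Sf1  (Sf1 fixes flow; stroke at Sf1)
#4 stroke at Sf2  (source Sf2 imposes f)
#0 stroke at J1  (J1 needs exactly one e-in)
#1 stroke at J2  (GY1 both-in/both-out from 0)
#2 stroke at J3  (only one flow-in slot at J2)
#5 stroke at I1  (0-jn J3 has e-setter on 2)
#6 stroke at R1  (J3: bond 2 brought effort, rest push out)

1  (I1 all integral)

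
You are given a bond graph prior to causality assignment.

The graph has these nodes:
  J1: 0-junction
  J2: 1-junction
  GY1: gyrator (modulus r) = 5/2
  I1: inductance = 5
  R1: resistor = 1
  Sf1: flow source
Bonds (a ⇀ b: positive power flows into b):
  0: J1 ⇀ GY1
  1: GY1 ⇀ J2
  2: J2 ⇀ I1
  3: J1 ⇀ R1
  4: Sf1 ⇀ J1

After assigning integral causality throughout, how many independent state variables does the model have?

1  (I1 all integral)

β4 |Sf1  (source Sf1 imposes f)
β2 |I1  (prefer integral on I1)
β1 |J2  (1-jn J2 has f-setter on 2)
β0 |J1  (GY GY1: same side as bond 1)
β3 |R1  (J1: bond 0 brought effort, rest push out)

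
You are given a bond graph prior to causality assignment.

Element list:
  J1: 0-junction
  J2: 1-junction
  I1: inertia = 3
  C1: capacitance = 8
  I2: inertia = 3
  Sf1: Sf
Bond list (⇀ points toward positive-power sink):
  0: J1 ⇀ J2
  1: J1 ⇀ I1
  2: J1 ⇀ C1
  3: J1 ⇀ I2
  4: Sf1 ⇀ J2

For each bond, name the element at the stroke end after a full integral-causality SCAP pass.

#4 stroke at Sf1  (Sf1: flow source, stroke at near end)
#0 stroke at J2  (1-jn J2 has f-setter on 4)
#1 stroke at I1  (I1: I, integral causality)
#2 stroke at J1  (prefer integral on C1)
#3 stroke at I2  (J1 effort already set via bond 2)

b0 stroke at J2
b1 stroke at I1
b2 stroke at J1
b3 stroke at I2
b4 stroke at Sf1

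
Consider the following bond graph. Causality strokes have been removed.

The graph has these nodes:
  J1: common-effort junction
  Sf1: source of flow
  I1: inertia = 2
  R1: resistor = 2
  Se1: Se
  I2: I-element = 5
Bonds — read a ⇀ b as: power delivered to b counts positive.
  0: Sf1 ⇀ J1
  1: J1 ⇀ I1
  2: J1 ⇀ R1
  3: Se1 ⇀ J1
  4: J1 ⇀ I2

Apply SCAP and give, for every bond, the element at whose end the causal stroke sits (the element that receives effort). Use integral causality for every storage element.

#0 stroke at Sf1  (source Sf1 imposes f)
#3 stroke at J1  (Se1: effort source, stroke at far end)
#1 stroke at I1  (common-e at J1 fixed by 3)
#2 stroke at R1  (0-jn J1 has e-setter on 3)
#4 stroke at I2  (J1 effort already set via bond 3)

β0 stroke at Sf1
β1 stroke at I1
β2 stroke at R1
β3 stroke at J1
β4 stroke at I2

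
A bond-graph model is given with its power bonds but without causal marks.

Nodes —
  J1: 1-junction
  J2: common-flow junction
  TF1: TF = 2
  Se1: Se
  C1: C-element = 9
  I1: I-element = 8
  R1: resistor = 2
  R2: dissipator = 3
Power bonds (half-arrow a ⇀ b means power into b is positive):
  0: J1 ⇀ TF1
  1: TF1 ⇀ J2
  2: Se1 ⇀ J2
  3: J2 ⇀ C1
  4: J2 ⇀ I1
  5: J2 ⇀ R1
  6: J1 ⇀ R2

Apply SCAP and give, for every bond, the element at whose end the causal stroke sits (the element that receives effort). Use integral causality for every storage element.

bond 2 stroke→J2  (Se1 fixes effort; stroke away)
bond 3 stroke→J2  (C1: C, integral causality)
bond 4 stroke→I1  (prefer integral on I1)
bond 1 stroke→J2  (J2 flow already set via bond 4)
bond 5 stroke→J2  (J2 flow already set via bond 4)
bond 0 stroke→TF1  (through TF1, causality passes straight; one stroke at TF1)
bond 6 stroke→J1  (1-jn J1 has f-setter on 0)

bond 0 |TF1
bond 1 |J2
bond 2 |J2
bond 3 |J2
bond 4 |I1
bond 5 |J2
bond 6 |J1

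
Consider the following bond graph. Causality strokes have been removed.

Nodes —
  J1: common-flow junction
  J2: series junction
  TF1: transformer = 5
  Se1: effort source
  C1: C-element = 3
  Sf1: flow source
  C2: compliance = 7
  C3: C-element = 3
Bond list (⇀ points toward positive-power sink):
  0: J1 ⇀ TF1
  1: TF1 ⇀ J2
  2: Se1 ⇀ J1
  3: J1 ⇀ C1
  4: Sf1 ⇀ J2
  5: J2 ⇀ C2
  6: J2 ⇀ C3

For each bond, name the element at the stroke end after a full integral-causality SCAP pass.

#2 |J1  (source Se1 imposes e)
#4 |Sf1  (Sf1 fixes flow; stroke at Sf1)
#1 |J2  (common-f at J2 fixed by 4)
#5 |J2  (common-f at J2 fixed by 4)
#6 |J2  (J2 flow already set via bond 4)
#0 |TF1  (TF1 one-in-one-out from 1)
#3 |J1  (J1: bond 0 brought flow, rest push out)

#0 stroke→TF1
#1 stroke→J2
#2 stroke→J1
#3 stroke→J1
#4 stroke→Sf1
#5 stroke→J2
#6 stroke→J2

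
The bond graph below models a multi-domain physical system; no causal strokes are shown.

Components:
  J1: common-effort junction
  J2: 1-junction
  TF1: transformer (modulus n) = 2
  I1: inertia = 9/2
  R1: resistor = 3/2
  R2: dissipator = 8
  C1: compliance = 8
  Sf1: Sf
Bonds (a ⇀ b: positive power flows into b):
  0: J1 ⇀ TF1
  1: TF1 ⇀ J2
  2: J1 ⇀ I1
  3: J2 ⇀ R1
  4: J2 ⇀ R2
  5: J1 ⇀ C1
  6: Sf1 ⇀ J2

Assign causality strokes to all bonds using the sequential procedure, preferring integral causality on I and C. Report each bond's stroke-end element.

β6 stroke→Sf1  (Sf1: flow source, stroke at near end)
β1 stroke→J2  (J2 flow already set via bond 6)
β3 stroke→J2  (J2 flow already set via bond 6)
β4 stroke→J2  (J2 flow already set via bond 6)
β0 stroke→TF1  (through TF1, causality passes straight; one stroke at TF1)
β2 stroke→I1  (I1 integral (f out))
β5 stroke→J1  (J1: last free bond brings effort in)

β0 |TF1
β1 |J2
β2 |I1
β3 |J2
β4 |J2
β5 |J1
β6 |Sf1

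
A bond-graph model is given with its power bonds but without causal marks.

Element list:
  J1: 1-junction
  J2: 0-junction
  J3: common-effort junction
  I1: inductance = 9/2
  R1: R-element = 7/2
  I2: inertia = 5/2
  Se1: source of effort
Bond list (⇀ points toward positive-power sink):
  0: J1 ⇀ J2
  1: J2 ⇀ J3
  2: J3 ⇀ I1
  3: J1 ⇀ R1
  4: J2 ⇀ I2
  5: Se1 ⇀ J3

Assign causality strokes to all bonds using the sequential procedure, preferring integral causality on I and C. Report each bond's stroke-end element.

β0 stroke at J1
β1 stroke at J2
β2 stroke at I1
β3 stroke at R1
β4 stroke at I2
β5 stroke at J3

#5 →J3  (Se1 (Se) sets effort on bond)
#1 →J2  (common-e at J3 fixed by 5)
#2 →I1  (0-jn J3 has e-setter on 5)
#0 →J1  (J2 effort already set via bond 1)
#4 →I2  (common-e at J2 fixed by 1)
#3 →R1  (J1 needs exactly one f-in)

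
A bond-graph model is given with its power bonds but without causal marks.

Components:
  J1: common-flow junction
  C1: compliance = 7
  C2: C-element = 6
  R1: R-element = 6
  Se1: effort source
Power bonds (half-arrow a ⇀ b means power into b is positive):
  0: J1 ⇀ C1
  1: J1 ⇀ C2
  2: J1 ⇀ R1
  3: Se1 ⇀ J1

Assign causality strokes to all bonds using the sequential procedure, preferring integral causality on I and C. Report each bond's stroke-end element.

β0 stroke at J1
β1 stroke at J1
β2 stroke at R1
β3 stroke at J1

#3 |J1  (Se1: effort source, stroke at far end)
#0 |J1  (C1: C, integral causality)
#1 |J1  (C2: C, integral causality)
#2 |R1  (closing 1-jn rule on J1)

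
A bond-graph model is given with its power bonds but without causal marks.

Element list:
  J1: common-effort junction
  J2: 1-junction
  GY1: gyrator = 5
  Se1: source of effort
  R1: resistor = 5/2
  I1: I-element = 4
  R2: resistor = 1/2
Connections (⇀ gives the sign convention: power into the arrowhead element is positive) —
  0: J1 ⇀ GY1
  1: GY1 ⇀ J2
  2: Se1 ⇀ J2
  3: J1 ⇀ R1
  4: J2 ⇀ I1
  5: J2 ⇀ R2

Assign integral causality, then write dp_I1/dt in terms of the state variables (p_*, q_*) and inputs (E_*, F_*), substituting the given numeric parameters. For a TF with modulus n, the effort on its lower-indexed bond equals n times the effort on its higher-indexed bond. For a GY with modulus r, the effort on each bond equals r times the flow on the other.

dp_I1/dt = E_Se1 - 21*p_I1/8

β2 stroke at J2  (Se1 fixes effort; stroke away)
β4 stroke at I1  (I1 outputs flow p/I1)
β1 stroke at J2  (common-f at J2 fixed by 4)
β5 stroke at J2  (common-f at J2 fixed by 4)
β0 stroke at J1  (GY1 both-in/both-out from 1)
β3 stroke at R1  (0-jn J1 has e-setter on 0)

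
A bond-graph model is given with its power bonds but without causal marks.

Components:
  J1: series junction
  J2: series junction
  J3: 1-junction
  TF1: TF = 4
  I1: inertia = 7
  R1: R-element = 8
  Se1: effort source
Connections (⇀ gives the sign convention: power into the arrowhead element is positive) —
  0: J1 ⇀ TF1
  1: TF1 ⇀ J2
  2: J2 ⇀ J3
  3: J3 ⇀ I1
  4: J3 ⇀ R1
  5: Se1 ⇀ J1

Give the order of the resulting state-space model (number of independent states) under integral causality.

1  (I1 all integral)

β5 |J1  (Se1 (Se) sets effort on bond)
β0 |TF1  (only one flow-in slot at J1)
β1 |J2  (through TF1, causality passes straight; one stroke at TF1)
β2 |J3  (only one flow-in slot at J2)
β3 |I1  (I1: I, integral causality)
β4 |J3  (1-jn J3 has f-setter on 3)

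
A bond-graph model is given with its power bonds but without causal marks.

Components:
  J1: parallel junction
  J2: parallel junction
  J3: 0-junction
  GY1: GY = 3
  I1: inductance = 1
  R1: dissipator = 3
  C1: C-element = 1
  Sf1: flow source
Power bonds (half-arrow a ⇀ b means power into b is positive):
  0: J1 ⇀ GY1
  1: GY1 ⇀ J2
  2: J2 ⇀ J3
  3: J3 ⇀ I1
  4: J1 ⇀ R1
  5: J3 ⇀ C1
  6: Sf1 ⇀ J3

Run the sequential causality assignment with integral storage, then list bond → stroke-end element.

b0 stroke at GY1
b1 stroke at GY1
b2 stroke at J2
b3 stroke at I1
b4 stroke at J1
b5 stroke at J3
b6 stroke at Sf1

#6 |Sf1  (Sf1 fixes flow; stroke at Sf1)
#3 |I1  (I1 integral (f out))
#5 |J3  (prefer integral on C1)
#2 |J2  (common-e at J3 fixed by 5)
#1 |GY1  (J2: bond 2 brought effort, rest push out)
#0 |GY1  (GY GY1: same side as bond 1)
#4 |J1  (J1: last free bond brings effort in)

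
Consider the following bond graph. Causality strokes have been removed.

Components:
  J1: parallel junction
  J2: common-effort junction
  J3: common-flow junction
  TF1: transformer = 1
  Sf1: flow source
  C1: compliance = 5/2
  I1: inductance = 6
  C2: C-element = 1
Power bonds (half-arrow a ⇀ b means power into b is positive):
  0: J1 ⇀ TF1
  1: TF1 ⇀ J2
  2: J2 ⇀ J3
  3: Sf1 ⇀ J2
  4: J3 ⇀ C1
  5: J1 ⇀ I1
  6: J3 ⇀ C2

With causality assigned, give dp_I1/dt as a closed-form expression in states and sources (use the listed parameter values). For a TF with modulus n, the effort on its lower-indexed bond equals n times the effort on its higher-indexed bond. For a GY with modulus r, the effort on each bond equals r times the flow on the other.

bond 3 stroke→Sf1  (Sf1 fixes flow; stroke at Sf1)
bond 4 stroke→J3  (C1: C, integral causality)
bond 5 stroke→I1  (I1 integral (f out))
bond 0 stroke→J1  (closing 0-jn rule on J1)
bond 1 stroke→TF1  (TF1: transformer flips bond 0)
bond 2 stroke→J2  (closing 0-jn rule on J2)
bond 6 stroke→J3  (J3: bond 2 brought flow, rest push out)

dp_I1/dt = 2*q_C1/5 + q_C2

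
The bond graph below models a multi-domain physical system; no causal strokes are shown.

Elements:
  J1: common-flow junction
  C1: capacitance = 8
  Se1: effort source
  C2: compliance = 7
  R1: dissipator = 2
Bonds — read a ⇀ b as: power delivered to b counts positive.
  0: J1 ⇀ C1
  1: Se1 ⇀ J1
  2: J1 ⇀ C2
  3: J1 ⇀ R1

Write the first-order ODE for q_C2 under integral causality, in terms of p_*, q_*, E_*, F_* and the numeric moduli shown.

β1 →J1  (Se1 (Se) sets effort on bond)
β0 →J1  (C1 integral (e out))
β2 →J1  (C2 integral (e out))
β3 →R1  (J1 needs exactly one f-in)

dq_C2/dt = E_Se1/2 - q_C1/16 - q_C2/14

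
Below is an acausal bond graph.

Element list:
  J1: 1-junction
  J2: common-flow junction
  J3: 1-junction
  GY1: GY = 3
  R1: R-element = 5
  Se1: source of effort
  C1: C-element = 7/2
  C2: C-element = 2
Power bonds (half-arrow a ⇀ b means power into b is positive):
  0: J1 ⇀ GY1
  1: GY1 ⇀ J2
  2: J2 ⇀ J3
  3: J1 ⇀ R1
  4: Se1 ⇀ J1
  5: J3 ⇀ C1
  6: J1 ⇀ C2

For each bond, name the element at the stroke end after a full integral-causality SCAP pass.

b0 stroke→GY1
b1 stroke→GY1
b2 stroke→J2
b3 stroke→J1
b4 stroke→J1
b5 stroke→J3
b6 stroke→J1

bond 4 stroke→J1  (source Se1 imposes e)
bond 5 stroke→J3  (C1 integral (e out))
bond 2 stroke→J2  (J3 needs exactly one f-in)
bond 1 stroke→GY1  (J2: last free bond brings flow in)
bond 0 stroke→GY1  (through GY1, causality inverts; strokes same side of GY1)
bond 3 stroke→J1  (common-f at J1 fixed by 0)
bond 6 stroke→J1  (J1 flow already set via bond 0)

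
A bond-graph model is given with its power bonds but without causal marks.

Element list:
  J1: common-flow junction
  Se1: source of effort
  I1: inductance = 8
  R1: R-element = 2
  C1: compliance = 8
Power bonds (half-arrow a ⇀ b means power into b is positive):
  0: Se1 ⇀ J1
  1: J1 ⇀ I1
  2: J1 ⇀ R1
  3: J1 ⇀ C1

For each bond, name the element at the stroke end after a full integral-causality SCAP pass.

bond 0 stroke→J1
bond 1 stroke→I1
bond 2 stroke→J1
bond 3 stroke→J1

bond 0 stroke at J1  (source Se1 imposes e)
bond 1 stroke at I1  (prefer integral on I1)
bond 2 stroke at J1  (common-f at J1 fixed by 1)
bond 3 stroke at J1  (J1 flow already set via bond 1)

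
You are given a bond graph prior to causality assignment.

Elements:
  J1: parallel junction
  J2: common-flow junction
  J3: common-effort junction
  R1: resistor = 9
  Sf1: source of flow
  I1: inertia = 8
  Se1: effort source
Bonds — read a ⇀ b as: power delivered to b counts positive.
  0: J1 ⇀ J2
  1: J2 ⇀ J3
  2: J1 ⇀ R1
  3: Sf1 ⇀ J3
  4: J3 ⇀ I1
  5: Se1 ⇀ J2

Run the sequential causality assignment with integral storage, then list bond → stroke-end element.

#3 stroke→Sf1  (Sf1: flow source, stroke at near end)
#5 stroke→J2  (Se1: effort source, stroke at far end)
#4 stroke→I1  (I1: I, integral causality)
#1 stroke→J3  (J3 needs exactly one e-in)
#0 stroke→J2  (common-f at J2 fixed by 1)
#2 stroke→J1  (closing 0-jn rule on J1)

b0 stroke at J2
b1 stroke at J3
b2 stroke at J1
b3 stroke at Sf1
b4 stroke at I1
b5 stroke at J2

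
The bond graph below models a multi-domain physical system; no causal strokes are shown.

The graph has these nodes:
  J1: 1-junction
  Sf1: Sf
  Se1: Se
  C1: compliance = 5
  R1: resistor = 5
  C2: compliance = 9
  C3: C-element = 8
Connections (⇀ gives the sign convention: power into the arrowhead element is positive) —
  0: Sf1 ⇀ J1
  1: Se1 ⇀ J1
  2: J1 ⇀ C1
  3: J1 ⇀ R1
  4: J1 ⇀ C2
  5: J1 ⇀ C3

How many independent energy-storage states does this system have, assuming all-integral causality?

#0 |Sf1  (Sf1 (Sf) sets flow on bond)
#1 |J1  (source Se1 imposes e)
#2 |J1  (J1: bond 0 brought flow, rest push out)
#3 |J1  (1-jn J1 has f-setter on 0)
#4 |J1  (common-f at J1 fixed by 0)
#5 |J1  (J1 flow already set via bond 0)

3  (C1, C2, C3 all integral)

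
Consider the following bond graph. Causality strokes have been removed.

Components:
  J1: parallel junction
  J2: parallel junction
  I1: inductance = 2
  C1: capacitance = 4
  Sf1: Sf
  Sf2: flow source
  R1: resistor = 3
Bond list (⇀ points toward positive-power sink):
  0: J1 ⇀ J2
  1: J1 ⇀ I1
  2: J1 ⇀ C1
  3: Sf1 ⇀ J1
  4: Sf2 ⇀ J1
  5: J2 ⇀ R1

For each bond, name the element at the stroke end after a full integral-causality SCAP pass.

β0 stroke→J2
β1 stroke→I1
β2 stroke→J1
β3 stroke→Sf1
β4 stroke→Sf2
β5 stroke→R1

b3 →Sf1  (Sf1 (Sf) sets flow on bond)
b4 →Sf2  (Sf2 fixes flow; stroke at Sf2)
b1 →I1  (I1: I, integral causality)
b2 →J1  (prefer integral on C1)
b0 →J2  (common-e at J1 fixed by 2)
b5 →R1  (J2 effort already set via bond 0)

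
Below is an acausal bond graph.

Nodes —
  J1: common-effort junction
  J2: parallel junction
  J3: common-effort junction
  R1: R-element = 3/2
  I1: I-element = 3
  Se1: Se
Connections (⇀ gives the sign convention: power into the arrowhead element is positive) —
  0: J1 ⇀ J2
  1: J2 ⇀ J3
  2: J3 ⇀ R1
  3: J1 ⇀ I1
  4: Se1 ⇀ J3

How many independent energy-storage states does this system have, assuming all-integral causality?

bond 4 |J3  (source Se1 imposes e)
bond 1 |J2  (0-jn J3 has e-setter on 4)
bond 2 |R1  (J3: bond 4 brought effort, rest push out)
bond 0 |J1  (0-jn J2 has e-setter on 1)
bond 3 |I1  (J1 effort already set via bond 0)

1  (I1 all integral)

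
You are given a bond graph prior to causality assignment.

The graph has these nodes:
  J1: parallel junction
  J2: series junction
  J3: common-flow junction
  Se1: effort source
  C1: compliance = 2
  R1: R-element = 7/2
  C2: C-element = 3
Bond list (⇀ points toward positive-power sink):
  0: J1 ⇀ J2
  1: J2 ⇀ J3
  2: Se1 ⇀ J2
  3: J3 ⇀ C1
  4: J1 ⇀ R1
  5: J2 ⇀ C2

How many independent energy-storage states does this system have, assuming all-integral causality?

β2 stroke→J2  (source Se1 imposes e)
β3 stroke→J3  (C1 outputs effort q/C1)
β1 stroke→J2  (J3: last free bond brings flow in)
β5 stroke→J2  (C2 integral (e out))
β0 stroke→J1  (J2: last free bond brings flow in)
β4 stroke→R1  (0-jn J1 has e-setter on 0)

2  (C1, C2 all integral)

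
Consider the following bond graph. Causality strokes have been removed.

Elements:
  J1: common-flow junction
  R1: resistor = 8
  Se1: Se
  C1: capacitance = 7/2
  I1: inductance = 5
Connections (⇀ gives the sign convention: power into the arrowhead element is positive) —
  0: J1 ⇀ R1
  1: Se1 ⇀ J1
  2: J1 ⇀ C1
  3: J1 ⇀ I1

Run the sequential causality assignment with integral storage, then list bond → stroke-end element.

b1 stroke→J1  (Se1 fixes effort; stroke away)
b2 stroke→J1  (C1 integral (e out))
b3 stroke→I1  (I1 outputs flow p/I1)
b0 stroke→J1  (common-f at J1 fixed by 3)

#0 stroke→J1
#1 stroke→J1
#2 stroke→J1
#3 stroke→I1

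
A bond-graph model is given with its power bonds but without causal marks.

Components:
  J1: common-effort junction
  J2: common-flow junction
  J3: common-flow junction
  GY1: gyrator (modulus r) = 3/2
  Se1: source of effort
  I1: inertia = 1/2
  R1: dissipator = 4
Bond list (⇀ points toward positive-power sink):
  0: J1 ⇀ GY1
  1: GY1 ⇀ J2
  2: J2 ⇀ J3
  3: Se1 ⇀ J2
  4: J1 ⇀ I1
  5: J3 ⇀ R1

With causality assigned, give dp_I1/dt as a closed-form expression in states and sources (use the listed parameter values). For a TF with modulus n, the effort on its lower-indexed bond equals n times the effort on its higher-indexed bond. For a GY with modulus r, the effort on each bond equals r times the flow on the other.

dp_I1/dt = 3*E_Se1/8 - 9*p_I1/8

b3 |J2  (Se1 (Se) sets effort on bond)
b4 |I1  (prefer integral on I1)
b0 |J1  (J1 needs exactly one e-in)
b1 |J2  (GY1 both-in/both-out from 0)
b2 |J3  (only one flow-in slot at J2)
b5 |R1  (closing 1-jn rule on J3)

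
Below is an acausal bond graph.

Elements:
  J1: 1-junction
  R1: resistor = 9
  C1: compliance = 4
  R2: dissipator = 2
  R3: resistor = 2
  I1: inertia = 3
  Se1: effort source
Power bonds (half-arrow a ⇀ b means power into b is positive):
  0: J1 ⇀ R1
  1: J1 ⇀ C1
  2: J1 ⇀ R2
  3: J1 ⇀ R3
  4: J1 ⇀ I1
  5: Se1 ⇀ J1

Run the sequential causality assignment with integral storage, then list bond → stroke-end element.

#5 →J1  (source Se1 imposes e)
#1 →J1  (C1 outputs effort q/C1)
#4 →I1  (I1 outputs flow p/I1)
#0 →J1  (common-f at J1 fixed by 4)
#2 →J1  (J1 flow already set via bond 4)
#3 →J1  (1-jn J1 has f-setter on 4)

β0 |J1
β1 |J1
β2 |J1
β3 |J1
β4 |I1
β5 |J1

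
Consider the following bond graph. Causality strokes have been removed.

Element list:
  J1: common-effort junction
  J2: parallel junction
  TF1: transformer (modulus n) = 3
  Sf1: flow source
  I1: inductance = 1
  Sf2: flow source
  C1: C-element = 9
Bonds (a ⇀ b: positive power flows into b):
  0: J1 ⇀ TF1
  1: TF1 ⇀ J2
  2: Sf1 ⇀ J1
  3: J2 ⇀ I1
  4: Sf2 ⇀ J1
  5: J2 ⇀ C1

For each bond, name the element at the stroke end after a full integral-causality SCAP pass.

β2 →Sf1  (Sf1 (Sf) sets flow on bond)
β4 →Sf2  (source Sf2 imposes f)
β0 →J1  (only one effort-in slot at J1)
β1 →TF1  (TF TF1: opposite of bond 0)
β3 →I1  (I1 integral (f out))
β5 →J2  (J2: last free bond brings effort in)

bond 0 stroke→J1
bond 1 stroke→TF1
bond 2 stroke→Sf1
bond 3 stroke→I1
bond 4 stroke→Sf2
bond 5 stroke→J2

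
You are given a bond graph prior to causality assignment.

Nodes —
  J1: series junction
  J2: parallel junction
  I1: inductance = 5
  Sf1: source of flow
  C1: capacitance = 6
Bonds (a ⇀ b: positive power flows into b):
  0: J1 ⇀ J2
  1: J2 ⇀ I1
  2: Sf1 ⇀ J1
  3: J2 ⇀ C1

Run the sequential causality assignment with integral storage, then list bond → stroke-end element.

#2 stroke→Sf1  (Sf1 fixes flow; stroke at Sf1)
#0 stroke→J1  (1-jn J1 has f-setter on 2)
#1 stroke→I1  (prefer integral on I1)
#3 stroke→J2  (J2: last free bond brings effort in)

#0 stroke→J1
#1 stroke→I1
#2 stroke→Sf1
#3 stroke→J2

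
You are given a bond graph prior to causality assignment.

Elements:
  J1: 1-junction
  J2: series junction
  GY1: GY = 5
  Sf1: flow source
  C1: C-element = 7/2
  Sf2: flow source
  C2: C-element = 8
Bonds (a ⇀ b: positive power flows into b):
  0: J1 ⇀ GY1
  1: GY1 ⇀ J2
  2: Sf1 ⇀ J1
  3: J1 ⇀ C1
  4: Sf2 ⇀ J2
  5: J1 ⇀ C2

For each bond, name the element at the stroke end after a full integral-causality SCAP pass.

b2 stroke at Sf1  (source Sf1 imposes f)
b4 stroke at Sf2  (source Sf2 imposes f)
b0 stroke at J1  (common-f at J1 fixed by 2)
b3 stroke at J1  (common-f at J1 fixed by 2)
b5 stroke at J1  (1-jn J1 has f-setter on 2)
b1 stroke at J2  (J2 flow already set via bond 4)

#0 stroke at J1
#1 stroke at J2
#2 stroke at Sf1
#3 stroke at J1
#4 stroke at Sf2
#5 stroke at J1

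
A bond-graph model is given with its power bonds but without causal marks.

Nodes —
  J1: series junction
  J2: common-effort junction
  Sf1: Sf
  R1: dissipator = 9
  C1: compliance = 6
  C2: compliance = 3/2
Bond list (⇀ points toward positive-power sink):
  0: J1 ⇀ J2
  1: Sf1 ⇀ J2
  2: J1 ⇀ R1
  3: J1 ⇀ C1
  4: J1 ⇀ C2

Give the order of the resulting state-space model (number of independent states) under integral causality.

β1 →Sf1  (Sf1 (Sf) sets flow on bond)
β0 →J2  (only one effort-in slot at J2)
β2 →J1  (J1: bond 0 brought flow, rest push out)
β3 →J1  (J1 flow already set via bond 0)
β4 →J1  (1-jn J1 has f-setter on 0)

2  (C1, C2 all integral)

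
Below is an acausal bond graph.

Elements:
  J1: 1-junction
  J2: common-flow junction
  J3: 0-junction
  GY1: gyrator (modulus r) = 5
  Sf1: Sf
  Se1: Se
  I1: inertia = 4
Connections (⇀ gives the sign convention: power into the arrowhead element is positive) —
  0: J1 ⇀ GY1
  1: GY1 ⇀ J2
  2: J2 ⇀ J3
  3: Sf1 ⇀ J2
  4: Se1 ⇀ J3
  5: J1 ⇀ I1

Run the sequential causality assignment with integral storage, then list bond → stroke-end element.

β3 |Sf1  (source Sf1 imposes f)
β4 |J3  (Se1 fixes effort; stroke away)
β1 |J2  (J2: bond 3 brought flow, rest push out)
β2 |J2  (J2: bond 3 brought flow, rest push out)
β0 |J1  (GY GY1: same side as bond 1)
β5 |I1  (only one flow-in slot at J1)

#0 →J1
#1 →J2
#2 →J2
#3 →Sf1
#4 →J3
#5 →I1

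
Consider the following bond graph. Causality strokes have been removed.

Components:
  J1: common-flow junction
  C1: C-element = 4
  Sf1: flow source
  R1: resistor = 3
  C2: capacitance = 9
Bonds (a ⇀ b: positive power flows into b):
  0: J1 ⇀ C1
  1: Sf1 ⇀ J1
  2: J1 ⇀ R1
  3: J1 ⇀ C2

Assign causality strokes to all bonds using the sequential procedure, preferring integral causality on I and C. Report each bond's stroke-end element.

bond 0 stroke at J1
bond 1 stroke at Sf1
bond 2 stroke at J1
bond 3 stroke at J1

b1 |Sf1  (source Sf1 imposes f)
b0 |J1  (J1 flow already set via bond 1)
b2 |J1  (common-f at J1 fixed by 1)
b3 |J1  (J1 flow already set via bond 1)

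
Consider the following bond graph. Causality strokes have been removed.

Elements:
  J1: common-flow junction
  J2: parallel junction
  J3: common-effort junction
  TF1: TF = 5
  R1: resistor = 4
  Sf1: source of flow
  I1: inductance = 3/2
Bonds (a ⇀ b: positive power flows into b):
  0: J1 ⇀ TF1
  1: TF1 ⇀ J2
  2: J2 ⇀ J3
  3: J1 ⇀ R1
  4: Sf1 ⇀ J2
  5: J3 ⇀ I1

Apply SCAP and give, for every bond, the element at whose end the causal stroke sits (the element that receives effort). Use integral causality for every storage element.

#4 →Sf1  (Sf1 (Sf) sets flow on bond)
#5 →I1  (I1 outputs flow p/I1)
#2 →J3  (J3: last free bond brings effort in)
#1 →J2  (closing 0-jn rule on J2)
#0 →TF1  (TF TF1: opposite of bond 1)
#3 →J1  (J1 flow already set via bond 0)

β0 stroke→TF1
β1 stroke→J2
β2 stroke→J3
β3 stroke→J1
β4 stroke→Sf1
β5 stroke→I1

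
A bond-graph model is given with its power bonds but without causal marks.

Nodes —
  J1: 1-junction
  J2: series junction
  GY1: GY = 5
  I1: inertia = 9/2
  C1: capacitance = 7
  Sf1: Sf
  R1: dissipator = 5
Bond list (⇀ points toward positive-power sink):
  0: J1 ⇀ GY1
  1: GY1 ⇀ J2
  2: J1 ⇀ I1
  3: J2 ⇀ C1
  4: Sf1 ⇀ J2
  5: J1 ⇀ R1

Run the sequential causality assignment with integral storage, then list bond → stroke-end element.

bond 0 →J1
bond 1 →J2
bond 2 →I1
bond 3 →J2
bond 4 →Sf1
bond 5 →J1

bond 4 stroke→Sf1  (Sf1 fixes flow; stroke at Sf1)
bond 1 stroke→J2  (common-f at J2 fixed by 4)
bond 3 stroke→J2  (J2 flow already set via bond 4)
bond 0 stroke→J1  (GY1: gyrator matches bond 1)
bond 2 stroke→I1  (I1 integral (f out))
bond 5 stroke→J1  (1-jn J1 has f-setter on 2)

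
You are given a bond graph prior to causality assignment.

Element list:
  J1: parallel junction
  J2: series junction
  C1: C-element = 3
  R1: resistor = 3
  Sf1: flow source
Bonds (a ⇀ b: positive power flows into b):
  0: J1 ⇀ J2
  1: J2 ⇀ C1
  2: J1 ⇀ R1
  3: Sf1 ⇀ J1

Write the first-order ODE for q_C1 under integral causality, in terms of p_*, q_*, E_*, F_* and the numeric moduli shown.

#3 →Sf1  (Sf1 (Sf) sets flow on bond)
#1 →J2  (C1: C, integral causality)
#0 →J1  (only one flow-in slot at J2)
#2 →R1  (J1: bond 0 brought effort, rest push out)

dq_C1/dt = F_Sf1 - q_C1/9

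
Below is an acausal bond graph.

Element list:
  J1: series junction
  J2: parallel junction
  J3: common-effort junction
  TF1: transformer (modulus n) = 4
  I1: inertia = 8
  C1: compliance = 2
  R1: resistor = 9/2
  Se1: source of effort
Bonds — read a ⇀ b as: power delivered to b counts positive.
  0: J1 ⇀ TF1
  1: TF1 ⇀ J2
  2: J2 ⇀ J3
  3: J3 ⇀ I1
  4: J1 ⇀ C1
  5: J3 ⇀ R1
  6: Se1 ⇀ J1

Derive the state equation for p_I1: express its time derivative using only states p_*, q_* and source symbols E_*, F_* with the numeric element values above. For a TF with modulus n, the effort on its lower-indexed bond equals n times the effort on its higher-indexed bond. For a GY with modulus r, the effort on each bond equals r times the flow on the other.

#6 |J1  (Se1: effort source, stroke at far end)
#3 |I1  (I1: I, integral causality)
#4 |J1  (prefer integral on C1)
#0 |TF1  (J1: last free bond brings flow in)
#1 |J2  (TF1: transformer flips bond 0)
#2 |J3  (common-e at J2 fixed by 1)
#5 |R1  (0-jn J3 has e-setter on 2)

dp_I1/dt = E_Se1/4 - q_C1/8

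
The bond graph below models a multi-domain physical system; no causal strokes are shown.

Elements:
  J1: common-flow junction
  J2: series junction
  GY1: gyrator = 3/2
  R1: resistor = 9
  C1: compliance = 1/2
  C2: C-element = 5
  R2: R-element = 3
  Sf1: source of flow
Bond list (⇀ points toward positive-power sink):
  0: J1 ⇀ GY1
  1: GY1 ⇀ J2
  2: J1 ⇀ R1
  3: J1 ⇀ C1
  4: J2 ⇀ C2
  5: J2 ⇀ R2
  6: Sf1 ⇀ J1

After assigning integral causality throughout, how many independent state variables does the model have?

2  (C1, C2 all integral)

#6 stroke→Sf1  (Sf1 (Sf) sets flow on bond)
#0 stroke→J1  (common-f at J1 fixed by 6)
#2 stroke→J1  (J1 flow already set via bond 6)
#3 stroke→J1  (J1: bond 6 brought flow, rest push out)
#1 stroke→J2  (GY1: gyrator matches bond 0)
#4 stroke→J2  (prefer integral on C2)
#5 stroke→R2  (only one flow-in slot at J2)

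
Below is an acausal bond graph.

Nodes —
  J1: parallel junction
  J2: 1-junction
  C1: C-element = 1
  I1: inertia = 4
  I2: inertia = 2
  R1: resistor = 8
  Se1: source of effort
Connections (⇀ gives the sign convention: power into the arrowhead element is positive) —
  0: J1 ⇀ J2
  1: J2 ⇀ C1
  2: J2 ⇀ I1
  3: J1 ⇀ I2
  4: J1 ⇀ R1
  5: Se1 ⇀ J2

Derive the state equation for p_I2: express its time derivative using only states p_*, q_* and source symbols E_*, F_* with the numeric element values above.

dp_I2/dt = -2*p_I1 - 4*p_I2

b5 stroke→J2  (source Se1 imposes e)
b1 stroke→J2  (C1 outputs effort q/C1)
b2 stroke→I1  (prefer integral on I1)
b0 stroke→J2  (J2 flow already set via bond 2)
b3 stroke→I2  (I2 integral (f out))
b4 stroke→J1  (J1 needs exactly one e-in)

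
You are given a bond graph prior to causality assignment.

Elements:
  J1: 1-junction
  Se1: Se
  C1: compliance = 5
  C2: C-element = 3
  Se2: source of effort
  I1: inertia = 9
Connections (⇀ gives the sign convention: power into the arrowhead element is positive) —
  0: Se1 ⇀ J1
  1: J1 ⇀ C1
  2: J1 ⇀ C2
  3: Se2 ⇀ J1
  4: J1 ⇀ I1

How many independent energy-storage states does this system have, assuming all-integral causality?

#0 →J1  (Se1 fixes effort; stroke away)
#3 →J1  (source Se2 imposes e)
#1 →J1  (C1 integral (e out))
#2 →J1  (C2 outputs effort q/C2)
#4 →I1  (closing 1-jn rule on J1)

3  (C1, C2, I1 all integral)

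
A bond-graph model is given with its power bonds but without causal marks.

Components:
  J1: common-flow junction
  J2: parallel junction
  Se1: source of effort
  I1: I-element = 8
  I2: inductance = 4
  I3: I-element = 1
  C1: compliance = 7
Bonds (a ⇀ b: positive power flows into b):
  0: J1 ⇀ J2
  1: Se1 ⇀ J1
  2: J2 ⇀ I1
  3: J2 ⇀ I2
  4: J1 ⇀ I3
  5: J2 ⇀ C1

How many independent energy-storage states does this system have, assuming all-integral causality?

bond 1 |J1  (Se1 fixes effort; stroke away)
bond 2 |I1  (I1 outputs flow p/I1)
bond 3 |I2  (I2 integral (f out))
bond 4 |I3  (I3: I, integral causality)
bond 0 |J1  (1-jn J1 has f-setter on 4)
bond 5 |J2  (closing 0-jn rule on J2)

4  (C1, I1, I2, I3 all integral)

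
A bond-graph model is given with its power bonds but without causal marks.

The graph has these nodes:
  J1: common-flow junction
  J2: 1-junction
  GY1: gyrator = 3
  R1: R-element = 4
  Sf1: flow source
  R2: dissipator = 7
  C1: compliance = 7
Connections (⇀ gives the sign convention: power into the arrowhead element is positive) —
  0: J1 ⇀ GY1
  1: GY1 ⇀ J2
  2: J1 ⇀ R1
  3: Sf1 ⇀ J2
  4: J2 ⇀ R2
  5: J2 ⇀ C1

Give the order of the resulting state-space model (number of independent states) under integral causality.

1  (C1 all integral)

#3 →Sf1  (Sf1 fixes flow; stroke at Sf1)
#1 →J2  (common-f at J2 fixed by 3)
#4 →J2  (J2: bond 3 brought flow, rest push out)
#5 →J2  (J2 flow already set via bond 3)
#0 →J1  (GY GY1: same side as bond 1)
#2 →R1  (J1 needs exactly one f-in)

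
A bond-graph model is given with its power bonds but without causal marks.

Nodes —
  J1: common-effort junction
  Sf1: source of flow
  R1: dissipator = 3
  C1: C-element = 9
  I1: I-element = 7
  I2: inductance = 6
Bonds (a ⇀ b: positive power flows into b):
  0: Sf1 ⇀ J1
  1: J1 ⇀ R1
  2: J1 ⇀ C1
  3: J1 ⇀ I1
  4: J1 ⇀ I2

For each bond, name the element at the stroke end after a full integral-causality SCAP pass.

b0 stroke→Sf1
b1 stroke→R1
b2 stroke→J1
b3 stroke→I1
b4 stroke→I2

bond 0 stroke at Sf1  (Sf1 fixes flow; stroke at Sf1)
bond 2 stroke at J1  (C1 outputs effort q/C1)
bond 1 stroke at R1  (common-e at J1 fixed by 2)
bond 3 stroke at I1  (0-jn J1 has e-setter on 2)
bond 4 stroke at I2  (0-jn J1 has e-setter on 2)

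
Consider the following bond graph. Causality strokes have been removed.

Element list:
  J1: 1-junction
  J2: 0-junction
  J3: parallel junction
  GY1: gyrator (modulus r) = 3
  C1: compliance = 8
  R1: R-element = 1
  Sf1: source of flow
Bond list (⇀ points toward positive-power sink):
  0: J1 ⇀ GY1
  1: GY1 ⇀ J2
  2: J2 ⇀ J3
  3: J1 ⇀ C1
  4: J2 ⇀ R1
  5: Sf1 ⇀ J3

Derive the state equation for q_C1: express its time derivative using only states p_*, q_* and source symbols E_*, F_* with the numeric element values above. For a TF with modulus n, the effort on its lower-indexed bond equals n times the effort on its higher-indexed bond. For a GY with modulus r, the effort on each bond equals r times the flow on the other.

#5 stroke→Sf1  (Sf1: flow source, stroke at near end)
#2 stroke→J3  (J3: last free bond brings effort in)
#3 stroke→J1  (C1 outputs effort q/C1)
#0 stroke→GY1  (J1 needs exactly one f-in)
#1 stroke→GY1  (GY GY1: same side as bond 0)
#4 stroke→J2  (only one effort-in slot at J2)

dq_C1/dt = F_Sf1/3 - q_C1/72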